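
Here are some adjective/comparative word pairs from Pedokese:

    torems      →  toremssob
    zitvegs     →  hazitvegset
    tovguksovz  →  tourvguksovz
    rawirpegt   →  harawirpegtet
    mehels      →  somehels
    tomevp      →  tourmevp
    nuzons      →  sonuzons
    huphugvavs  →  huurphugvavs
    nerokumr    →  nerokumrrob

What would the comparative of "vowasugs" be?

havowasugset

huphugvavs and zitvegs both end in -s yet inflect differently (huurphugvavs, hazitvegset), so the final letter is not what conditions the rule; the second-to-last letter is.
"vowasugs" has second-to-last letter 'g'. The stems whose second-to-last letter is 'g' (zitvegs → hazitvegset, rawirpegt → harawirpegtet) add ha- … -et around the stem.
The other patterns: stems whose second-to-last letter is 'v' insert -ur- after the first vowel; stems whose second-to-last letter is 'm' double the final consonant and add -ob; stems whose second-to-last letter is 'l' or 'n' add the prefix so-.
So vowasugs → havowasugset.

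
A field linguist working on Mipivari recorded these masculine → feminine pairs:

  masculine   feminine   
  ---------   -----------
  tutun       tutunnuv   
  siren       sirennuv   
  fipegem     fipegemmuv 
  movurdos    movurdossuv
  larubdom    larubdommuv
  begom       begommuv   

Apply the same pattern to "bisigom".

Every pair shown (tutun → tutunnuv, siren → sirennuv, fipegem → fipegemmuv, …) follows the same rule: double the final consonant and add -uv.
So bisigom → bisigommuv.

bisigommuv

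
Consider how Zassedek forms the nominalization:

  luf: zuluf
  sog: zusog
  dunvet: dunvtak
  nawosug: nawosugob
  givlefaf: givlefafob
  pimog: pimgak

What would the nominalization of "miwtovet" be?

miwtovetob

sog and pimog both end in -g yet inflect differently (zusog, pimgak), so the final letter is not what conditions the rule; the number of vowels is.
"miwtovet" has 3 vowels. The stems with 3 vowels (nawosug → nawosugob, givlefaf → givlefafob) add -ob.
So miwtovet → miwtovetob.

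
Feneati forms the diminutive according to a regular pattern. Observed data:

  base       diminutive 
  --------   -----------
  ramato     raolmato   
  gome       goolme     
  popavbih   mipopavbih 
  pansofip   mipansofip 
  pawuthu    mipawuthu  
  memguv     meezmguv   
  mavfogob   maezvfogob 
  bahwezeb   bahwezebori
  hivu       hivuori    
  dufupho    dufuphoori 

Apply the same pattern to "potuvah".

mavfogob and bahwezeb both end in -b yet inflect differently (maezvfogob, bahwezebori), so the final letter is not what conditions the rule; the first letter is.
"potuvah" begins with p-. The stems beginning with p- (popavbih → mipopavbih, pansofip → mipansofip, pawuthu → mipawuthu) add the prefix mi-.
So potuvah → mipotuvah.

mipotuvah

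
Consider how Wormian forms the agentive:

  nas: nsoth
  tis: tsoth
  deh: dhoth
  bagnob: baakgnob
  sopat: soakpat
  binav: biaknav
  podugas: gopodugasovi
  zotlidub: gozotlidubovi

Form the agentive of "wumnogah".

gowumnogahovi

nas and podugas both end in -s yet inflect differently (nsoth, gopodugasovi), so the final letter is not what conditions the rule; the number of vowels is.
"wumnogah" has 3 vowels. The stems with 3 vowels (podugas → gopodugasovi, zotlidub → gozotlidubovi) add go- … -ovi around the stem.
So wumnogah → gowumnogahovi.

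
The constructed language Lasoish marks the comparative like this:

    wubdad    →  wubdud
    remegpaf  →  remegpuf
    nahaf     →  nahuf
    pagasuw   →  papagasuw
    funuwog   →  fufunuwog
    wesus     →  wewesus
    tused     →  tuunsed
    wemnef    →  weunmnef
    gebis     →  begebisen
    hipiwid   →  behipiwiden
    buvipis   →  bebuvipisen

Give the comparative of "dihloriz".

bedihlorizen

wubdad and tused both end in -d yet inflect differently (wubdud, tuunsed), so the final letter is not what conditions the rule; the last vowel is.
"dihloriz" has last vowel 'i'. The stems whose last vowel is 'i' (gebis → begebisen, hipiwid → behipiwiden, buvipis → bebuvipisen) add be- … -en around the stem.
The other patterns: stems whose last vowel is 'a' change the last vowel to 'u'; stems whose last vowel is 'o' or 'u' repeat the first consonant+vowel as a prefix; stems whose last vowel is 'e' insert -un- after the first vowel.
So dihloriz → bedihlorizen.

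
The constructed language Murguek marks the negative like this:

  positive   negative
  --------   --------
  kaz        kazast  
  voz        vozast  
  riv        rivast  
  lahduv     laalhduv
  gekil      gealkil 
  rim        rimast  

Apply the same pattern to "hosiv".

lahduv and riv both end in -v yet inflect differently (laalhduv, rivast), so the final letter is not what conditions the rule; the number of vowels is.
"hosiv" has 2 vowels. The stems with 2 vowels (gekil → gealkil, lahduv → laalhduv) insert -al- after the first vowel.
The other pattern: stems with 1 vowel add -ast.
So hosiv → hoalsiv.

hoalsiv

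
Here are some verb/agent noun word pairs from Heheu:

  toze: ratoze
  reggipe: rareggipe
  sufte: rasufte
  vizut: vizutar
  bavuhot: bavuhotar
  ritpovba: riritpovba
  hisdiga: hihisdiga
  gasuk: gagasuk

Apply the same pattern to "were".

vizut and gasuk both have last vowel 'u' yet inflect differently (vizutar, gagasuk), so the last vowel is not what conditions the rule; the final letter is.
"were" ends in -e. The stems ending in -e (toze → ratoze, reggipe → rareggipe, sufte → rasufte) add the prefix ra-.
The other patterns: stems ending in -t add -ar; stems ending in -a or -k repeat the first consonant+vowel as a prefix.
So were → rawere.

rawere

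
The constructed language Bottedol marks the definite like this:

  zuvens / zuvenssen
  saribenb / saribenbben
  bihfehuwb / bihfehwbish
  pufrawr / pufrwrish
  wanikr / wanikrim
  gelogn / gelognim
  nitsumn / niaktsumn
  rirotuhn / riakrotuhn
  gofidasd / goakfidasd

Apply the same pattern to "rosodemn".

"rosodemn" has second-to-last letter 'm'. The one such stem in the data (nitsumn → niaktsumn) inserts -ak- after the first vowel (as do rirotuhn, gofidasd), so the same rule applies.
So rosodemn → roaksodemn.

roaksodemn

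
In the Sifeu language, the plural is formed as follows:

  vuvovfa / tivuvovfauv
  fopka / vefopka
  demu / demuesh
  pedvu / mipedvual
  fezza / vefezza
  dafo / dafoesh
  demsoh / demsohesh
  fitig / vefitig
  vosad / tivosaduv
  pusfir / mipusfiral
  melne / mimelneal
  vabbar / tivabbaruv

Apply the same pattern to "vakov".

tivakovuv

fezza and vuvovfa both end in -a yet inflect differently (vefezza, tivuvovfauv), so the final letter is not what conditions the rule; the first letter is.
"vakov" begins with v-. The stems beginning with v- (vuvovfa → tivuvovfauv, vabbar → tivabbaruv, vosad → tivosaduv) add ti- … -uv around the stem.
So vakov → tivakovuv.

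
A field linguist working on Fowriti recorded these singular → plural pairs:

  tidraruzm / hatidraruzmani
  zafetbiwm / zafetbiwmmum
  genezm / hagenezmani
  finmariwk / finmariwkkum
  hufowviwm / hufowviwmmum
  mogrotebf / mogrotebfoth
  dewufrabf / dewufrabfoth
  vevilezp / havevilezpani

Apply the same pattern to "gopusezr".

"gopusezr" has second-to-last letter 'z'. The stems whose second-to-last letter is 'z' (genezm → hagenezmani, tidraruzm → hatidraruzmani, vevilezp → havevilezpani) add ha- … -ani around the stem.
The other patterns: stems whose second-to-last letter is 'w' double the final consonant and add -um; stems whose second-to-last letter is 'b' add -oth.
So gopusezr → hagopusezrani.

hagopusezrani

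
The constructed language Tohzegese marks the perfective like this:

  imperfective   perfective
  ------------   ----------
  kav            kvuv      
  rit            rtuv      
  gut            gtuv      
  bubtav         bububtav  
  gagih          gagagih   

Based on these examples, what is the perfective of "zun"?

kav and bubtav both end in -v yet inflect differently (kvuv, bububtav), so the final letter is not what conditions the rule; the number of vowels is.
"zun" has 1 vowel. The stems with 1 vowel (kav → kvuv, rit → rtuv, gut → gtuv) delete the last vowel and add -uv.
So zun → znuv.

znuv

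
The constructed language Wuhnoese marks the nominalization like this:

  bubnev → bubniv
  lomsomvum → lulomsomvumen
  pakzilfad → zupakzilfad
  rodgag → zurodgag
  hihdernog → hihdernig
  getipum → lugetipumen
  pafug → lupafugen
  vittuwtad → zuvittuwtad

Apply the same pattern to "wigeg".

hihdernog and pafug both end in -g yet inflect differently (hihdernig, lupafugen), so the final letter is not what conditions the rule; the last vowel is.
"wigeg" has last vowel 'e'. The one such stem in the data (bubnev → bubniv) changes the last vowel to 'i' (as does hihdernog), so the same rule applies.
So wigeg → wigig.

wigig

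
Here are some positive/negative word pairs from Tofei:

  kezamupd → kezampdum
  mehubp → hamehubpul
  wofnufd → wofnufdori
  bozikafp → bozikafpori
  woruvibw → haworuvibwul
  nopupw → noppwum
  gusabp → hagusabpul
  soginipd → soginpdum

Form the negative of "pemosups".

"pemosups" has second-to-last letter 'p'. The stems whose second-to-last letter is 'p' (nopupw → noppwum, kezamupd → kezampdum, soginipd → soginpdum) delete the last vowel and add -um.
So pemosups → pemospsum.

pemospsum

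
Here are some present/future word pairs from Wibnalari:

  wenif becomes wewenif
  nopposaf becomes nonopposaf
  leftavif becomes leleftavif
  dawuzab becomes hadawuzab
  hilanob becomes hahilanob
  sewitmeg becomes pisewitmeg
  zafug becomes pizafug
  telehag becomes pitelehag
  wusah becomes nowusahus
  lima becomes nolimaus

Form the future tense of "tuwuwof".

nopposaf and dawuzab both have last vowel 'a' yet inflect differently (nonopposaf, hadawuzab), so the last vowel is not what conditions the rule; the final letter is.
"tuwuwof" ends in -f. The stems ending in -f (wenif → wewenif, nopposaf → nonopposaf, leftavif → leleftavif) repeat the first consonant+vowel as a prefix.
The other patterns: stems ending in -b add the prefix ha-; stems ending in -g add the prefix pi-; stems ending in -a or -h add no- … -us around the stem.
So tuwuwof → tutuwuwof.

tutuwuwof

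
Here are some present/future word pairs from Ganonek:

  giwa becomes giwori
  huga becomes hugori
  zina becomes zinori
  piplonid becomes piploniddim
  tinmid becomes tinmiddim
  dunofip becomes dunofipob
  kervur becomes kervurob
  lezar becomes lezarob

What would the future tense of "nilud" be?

niluddim

piplonid and dunofip both have last vowel 'i' yet inflect differently (piploniddim, dunofipob), so the last vowel is not what conditions the rule; the final letter is.
"nilud" ends in -d. The stems ending in -d (piplonid → piploniddim, tinmid → tinmiddim) double the final consonant and add -im.
The other patterns: stems ending in -a drop the final letter and add -ori; stems ending in -p or -r add -ob.
So nilud → niluddim.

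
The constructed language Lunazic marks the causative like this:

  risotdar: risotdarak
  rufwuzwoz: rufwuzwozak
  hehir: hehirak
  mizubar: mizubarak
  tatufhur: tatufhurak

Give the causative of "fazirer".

Every pair shown (risotdar → risotdarak, rufwuzwoz → rufwuzwozak, hehir → hehirak, …) follows the same rule: add -ak.
So fazirer → fazirerak.

fazirerak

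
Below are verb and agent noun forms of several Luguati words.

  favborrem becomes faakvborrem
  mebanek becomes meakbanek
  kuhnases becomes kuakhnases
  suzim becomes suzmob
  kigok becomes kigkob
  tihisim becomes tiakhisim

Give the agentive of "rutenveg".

ruaktenveg

tihisim and suzim both end in -m yet inflect differently (tiakhisim, suzmob), so the final letter is not what conditions the rule; the number of vowels is.
"rutenveg" has 3 vowels. The stems with 3 vowels (kuhnases → kuakhnases, mebanek → meakbanek, tihisim → tiakhisim) insert -ak- after the first vowel.
So rutenveg → ruaktenveg.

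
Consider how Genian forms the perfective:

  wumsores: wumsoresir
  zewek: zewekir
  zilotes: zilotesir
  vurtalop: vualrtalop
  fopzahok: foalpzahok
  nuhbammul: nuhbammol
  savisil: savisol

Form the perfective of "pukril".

zewek and fopzahok both end in -k yet inflect differently (zewekir, foalpzahok), so the final letter is not what conditions the rule; the last vowel is.
"pukril" has last vowel 'i'. The one such stem in the data (savisil → savisol) changes the last vowel to 'o' (as does nuhbammul), so the same rule applies.
So pukril → pukrol.

pukrol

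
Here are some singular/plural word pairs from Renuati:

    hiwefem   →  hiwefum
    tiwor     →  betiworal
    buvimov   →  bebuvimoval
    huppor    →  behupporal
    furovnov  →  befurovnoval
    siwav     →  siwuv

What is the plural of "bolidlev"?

bolidluv

buvimov and siwav both end in -v yet inflect differently (bebuvimoval, siwuv), so the final letter is not what conditions the rule; the last vowel is.
"bolidlev" has last vowel 'e'. The one such stem in the data (hiwefem → hiwefum) changes the last vowel to 'u' (as does siwav), so the same rule applies.
The other pattern: stems whose last vowel is 'o' add be- … -al around the stem.
So bolidlev → bolidluv.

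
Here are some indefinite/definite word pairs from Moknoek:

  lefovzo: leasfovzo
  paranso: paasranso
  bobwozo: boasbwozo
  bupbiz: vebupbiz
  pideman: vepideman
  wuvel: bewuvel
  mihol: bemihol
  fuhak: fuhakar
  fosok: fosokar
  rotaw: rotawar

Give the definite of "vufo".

vuasfo

"vufo" ends in -o. The stems ending in -o (lefovzo → leasfovzo, paranso → paasranso, bobwozo → boasbwozo) insert -as- after the first vowel.
The other patterns: stems ending in -n or -z add the prefix ve-; stems ending in -l add the prefix be-; stems ending in -k or -w add -ar.
So vufo → vuasfo.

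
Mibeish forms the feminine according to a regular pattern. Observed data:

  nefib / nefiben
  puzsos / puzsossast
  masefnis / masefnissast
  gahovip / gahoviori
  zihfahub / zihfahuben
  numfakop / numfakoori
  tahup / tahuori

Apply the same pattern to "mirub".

"mirub" ends in -b. The stems ending in -b (nefib → nefiben, zihfahub → zihfahuben) add -en.
So mirub → miruben.

miruben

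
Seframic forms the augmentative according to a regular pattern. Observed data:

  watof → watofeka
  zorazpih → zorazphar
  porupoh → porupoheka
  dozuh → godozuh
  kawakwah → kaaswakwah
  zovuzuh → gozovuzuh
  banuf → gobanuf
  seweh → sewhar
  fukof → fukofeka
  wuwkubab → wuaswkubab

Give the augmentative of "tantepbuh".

gotantepbuh

dozuh and kawakwah both end in -h yet inflect differently (godozuh, kaaswakwah), so the final letter is not what conditions the rule; the last vowel is.
"tantepbuh" has last vowel 'u'. The stems whose last vowel is 'u' (dozuh → godozuh, zovuzuh → gozovuzuh, banuf → gobanuf) add the prefix go-.
So tantepbuh → gotantepbuh.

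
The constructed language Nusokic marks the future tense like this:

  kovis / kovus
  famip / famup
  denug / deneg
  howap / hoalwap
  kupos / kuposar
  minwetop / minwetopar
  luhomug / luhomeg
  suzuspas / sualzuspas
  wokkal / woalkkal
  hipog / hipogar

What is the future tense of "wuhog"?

kovis and kupos both end in -s yet inflect differently (kovus, kuposar), so the final letter is not what conditions the rule; the last vowel is.
"wuhog" has last vowel 'o'. The stems whose last vowel is 'o' (hipog → hipogar, kupos → kuposar, minwetop → minwetopar) add -ar.
So wuhog → wuhogar.

wuhogar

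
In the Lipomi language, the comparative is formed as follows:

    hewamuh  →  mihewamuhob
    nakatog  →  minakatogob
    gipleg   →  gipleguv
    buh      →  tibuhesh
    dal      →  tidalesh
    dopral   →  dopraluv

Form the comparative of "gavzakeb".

"gavzakeb" has 3 vowels. The stems with 3 vowels (hewamuh → mihewamuhob, nakatog → minakatogob) add mi- … -ob around the stem.
So gavzakeb → migavzakebob.

migavzakebob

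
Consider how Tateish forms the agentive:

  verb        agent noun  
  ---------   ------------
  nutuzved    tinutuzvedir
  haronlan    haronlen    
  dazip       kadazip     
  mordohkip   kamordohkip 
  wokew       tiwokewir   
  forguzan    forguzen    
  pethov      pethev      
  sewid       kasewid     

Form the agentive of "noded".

"noded" has last vowel 'e'. The stems whose last vowel is 'e' (nutuzved → tinutuzvedir, wokew → tiwokewir) add ti- … -ir around the stem.
The other patterns: stems whose last vowel is 'i' add the prefix ka-; stems whose last vowel is 'a' or 'o' change the last vowel to 'e'.
So noded → tinodedir.

tinodedir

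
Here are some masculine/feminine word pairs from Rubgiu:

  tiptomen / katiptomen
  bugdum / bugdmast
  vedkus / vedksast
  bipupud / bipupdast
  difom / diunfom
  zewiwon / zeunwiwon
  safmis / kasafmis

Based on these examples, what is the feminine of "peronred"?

"peronred" has last vowel 'e'. The one such stem in the data (tiptomen → katiptomen) adds the prefix ka-, so the same rule applies.
The other patterns: stems whose last vowel is 'o' insert -un- after the first vowel; stems whose last vowel is 'u' delete the last vowel and add -ast.
So peronred → kaperonred.

kaperonred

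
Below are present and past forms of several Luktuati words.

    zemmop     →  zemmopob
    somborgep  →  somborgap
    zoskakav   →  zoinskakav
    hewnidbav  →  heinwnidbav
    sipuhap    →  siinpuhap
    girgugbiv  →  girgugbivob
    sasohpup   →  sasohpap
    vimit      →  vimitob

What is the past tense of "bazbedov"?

bazbedovob

"bazbedov" has last vowel 'o'. The one such stem in the data (zemmop → zemmopob) adds -ob, so the same rule applies.
So bazbedov → bazbedovob.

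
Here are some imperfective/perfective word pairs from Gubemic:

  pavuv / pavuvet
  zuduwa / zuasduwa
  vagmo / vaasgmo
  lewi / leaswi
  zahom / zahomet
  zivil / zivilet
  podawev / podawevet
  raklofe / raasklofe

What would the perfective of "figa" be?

fiasga

lewi and zivil both have last vowel 'i' yet inflect differently (leaswi, zivilet), so the last vowel is not what conditions the rule; whether the stem ends in a vowel or a consonant is.
"figa" ends in a vowel. The stems ending in a vowel (raklofe → raasklofe, zuduwa → zuasduwa, lewi → leaswi) insert -as- after the first vowel.
So figa → fiasga.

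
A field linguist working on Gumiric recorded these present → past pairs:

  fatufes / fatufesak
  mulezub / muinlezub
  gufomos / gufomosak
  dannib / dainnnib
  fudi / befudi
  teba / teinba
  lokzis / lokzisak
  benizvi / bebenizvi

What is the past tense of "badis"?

lokzis and fudi both have last vowel 'i' yet inflect differently (lokzisak, befudi), so the last vowel is not what conditions the rule; the final letter is.
"badis" ends in -s. The stems ending in -s (lokzis → lokzisak, gufomos → gufomosak, fatufes → fatufesak) add -ak.
So badis → badisak.

badisak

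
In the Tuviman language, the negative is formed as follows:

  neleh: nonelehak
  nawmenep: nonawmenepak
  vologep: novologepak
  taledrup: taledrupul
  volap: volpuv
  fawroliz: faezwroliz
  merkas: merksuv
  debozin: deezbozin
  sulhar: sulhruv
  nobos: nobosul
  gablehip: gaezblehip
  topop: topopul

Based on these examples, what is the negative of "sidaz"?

volap and vologep both end in -p yet inflect differently (volpuv, novologepak), so the final letter is not what conditions the rule; the last vowel is.
"sidaz" has last vowel 'a'. The stems whose last vowel is 'a' (merkas → merksuv, sulhar → sulhruv, volap → volpuv) delete the last vowel and add -uv.
So sidaz → sidzuv.

sidzuv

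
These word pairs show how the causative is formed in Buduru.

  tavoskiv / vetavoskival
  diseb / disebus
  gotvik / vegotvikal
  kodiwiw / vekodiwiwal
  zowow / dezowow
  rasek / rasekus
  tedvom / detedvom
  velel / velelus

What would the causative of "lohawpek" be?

lohawpekus

zowow and kodiwiw both end in -w yet inflect differently (dezowow, vekodiwiwal), so the final letter is not what conditions the rule; the last vowel is.
"lohawpek" has last vowel 'e'. The stems whose last vowel is 'e' (diseb → disebus, rasek → rasekus, velel → velelus) add -us.
So lohawpek → lohawpekus.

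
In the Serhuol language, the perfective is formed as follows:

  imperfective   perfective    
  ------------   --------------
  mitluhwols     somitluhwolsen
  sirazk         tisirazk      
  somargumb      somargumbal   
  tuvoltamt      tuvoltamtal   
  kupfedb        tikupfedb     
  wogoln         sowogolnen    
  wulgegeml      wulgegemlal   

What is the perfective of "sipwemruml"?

sipwemrumlal

"sipwemruml" has second-to-last letter 'm'. The stems whose second-to-last letter is 'm' (tuvoltamt → tuvoltamtal, somargumb → somargumbal, wulgegeml → wulgegemlal) add -al.
The other patterns: stems whose second-to-last letter is 'l' add so- … -en around the stem; stems whose second-to-last letter is 'd' or 'z' add the prefix ti-.
So sipwemruml → sipwemrumlal.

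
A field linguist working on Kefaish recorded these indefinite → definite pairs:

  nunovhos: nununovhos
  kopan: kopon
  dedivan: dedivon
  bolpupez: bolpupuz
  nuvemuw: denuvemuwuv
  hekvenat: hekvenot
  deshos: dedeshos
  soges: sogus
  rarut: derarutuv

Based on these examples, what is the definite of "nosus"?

"nosus" has last vowel 'u'. The stems whose last vowel is 'u' (rarut → derarutuv, nuvemuw → denuvemuwuv) add de- … -uv around the stem.
So nosus → denosusuv.

denosusuv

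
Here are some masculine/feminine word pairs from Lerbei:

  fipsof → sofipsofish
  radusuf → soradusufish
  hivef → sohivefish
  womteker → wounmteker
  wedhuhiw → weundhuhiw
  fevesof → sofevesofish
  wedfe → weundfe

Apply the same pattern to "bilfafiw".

biunlfafiw

"bilfafiw" ends in -w. The one such stem in the data (wedhuhiw → weundhuhiw) inserts -un- after the first vowel (as do wedfe, womteker), so the same rule applies.
The other pattern: stems ending in -f add so- … -ish around the stem.
So bilfafiw → biunlfafiw.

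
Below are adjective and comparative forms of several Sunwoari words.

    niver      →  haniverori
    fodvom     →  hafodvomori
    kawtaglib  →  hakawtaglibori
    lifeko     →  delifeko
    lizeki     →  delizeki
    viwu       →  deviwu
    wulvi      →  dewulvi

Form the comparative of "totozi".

fodvom and lifeko both have last vowel 'o' yet inflect differently (hafodvomori, delifeko), so the last vowel is not what conditions the rule; whether the stem ends in a vowel or a consonant is.
"totozi" ends in a vowel. The stems ending in a vowel (lifeko → delifeko, lizeki → delizeki, viwu → deviwu) add the prefix de-.
So totozi → detotozi.

detotozi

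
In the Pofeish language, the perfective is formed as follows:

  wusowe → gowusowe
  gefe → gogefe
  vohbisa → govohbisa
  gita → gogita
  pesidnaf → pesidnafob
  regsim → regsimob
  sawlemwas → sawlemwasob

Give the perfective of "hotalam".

hotalamob

vohbisa and pesidnaf both have last vowel 'a' yet inflect differently (govohbisa, pesidnafob), so the last vowel is not what conditions the rule; whether the stem ends in a vowel or a consonant is.
"hotalam" ends in a consonant. The stems ending in a consonant (pesidnaf → pesidnafob, regsim → regsimob, sawlemwas → sawlemwasob) add -ob.
The other pattern: stems ending in a vowel add the prefix go-.
So hotalam → hotalamob.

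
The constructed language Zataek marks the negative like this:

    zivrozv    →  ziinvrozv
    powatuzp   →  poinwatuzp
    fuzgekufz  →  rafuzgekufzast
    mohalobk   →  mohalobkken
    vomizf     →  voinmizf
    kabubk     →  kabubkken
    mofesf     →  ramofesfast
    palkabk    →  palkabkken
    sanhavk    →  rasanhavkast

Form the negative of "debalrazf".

deinbalrazf

palkabk and sanhavk both end in -k yet inflect differently (palkabkken, rasanhavkast), so the final letter is not what conditions the rule; the second-to-last letter is.
"debalrazf" has second-to-last letter 'z'. The stems whose second-to-last letter is 'z' (powatuzp → poinwatuzp, vomizf → voinmizf, zivrozv → ziinvrozv) insert -in- after the first vowel.
The other patterns: stems whose second-to-last letter is 'b' double the final consonant and add -en; stems whose second-to-last letter is 'f', 's' or 'v' add ra- … -ast around the stem.
So debalrazf → deinbalrazf.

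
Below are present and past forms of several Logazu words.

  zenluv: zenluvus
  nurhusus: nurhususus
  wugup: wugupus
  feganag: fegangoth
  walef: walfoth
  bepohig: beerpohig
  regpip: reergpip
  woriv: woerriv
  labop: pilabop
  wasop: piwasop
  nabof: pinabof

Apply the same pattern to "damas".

damsoth

"damas" has last vowel 'a'. The one such stem in the data (feganag → fegangoth) deletes the last vowel and adds -oth (as does walef), so the same rule applies.
The other patterns: stems whose last vowel is 'u' add -us; stems whose last vowel is 'i' insert -er- after the first vowel; stems whose last vowel is 'o' add the prefix pi-.
So damas → damsoth.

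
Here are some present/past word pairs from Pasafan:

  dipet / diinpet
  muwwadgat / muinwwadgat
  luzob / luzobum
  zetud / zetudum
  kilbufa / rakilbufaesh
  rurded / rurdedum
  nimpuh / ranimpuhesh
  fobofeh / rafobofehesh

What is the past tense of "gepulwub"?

"gepulwub" ends in -b. The one such stem in the data (luzob → luzobum) adds -um, so the same rule applies.
The other patterns: stems ending in -t insert -in- after the first vowel; stems ending in -a or -h add ra- … -esh around the stem.
So gepulwub → gepulwubum.

gepulwubum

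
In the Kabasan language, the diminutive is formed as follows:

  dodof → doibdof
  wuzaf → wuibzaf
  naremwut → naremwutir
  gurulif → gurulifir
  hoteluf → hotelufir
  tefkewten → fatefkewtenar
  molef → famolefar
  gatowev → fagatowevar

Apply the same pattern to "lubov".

dodof and gurulif both end in -f yet inflect differently (doibdof, gurulifir), so the final letter is not what conditions the rule; the last vowel is.
"lubov" has last vowel 'o'. The one such stem in the data (dodof → doibdof) inserts -ib- after the first vowel (as does wuzaf), so the same rule applies.
So lubov → luibbov.

luibbov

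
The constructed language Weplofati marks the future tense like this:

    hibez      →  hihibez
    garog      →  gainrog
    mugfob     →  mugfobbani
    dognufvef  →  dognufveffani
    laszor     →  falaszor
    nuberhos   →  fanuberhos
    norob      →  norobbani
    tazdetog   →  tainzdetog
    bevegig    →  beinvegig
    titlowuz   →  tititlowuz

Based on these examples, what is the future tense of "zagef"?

garog and norob both have last vowel 'o' yet inflect differently (gainrog, norobbani), so the last vowel is not what conditions the rule; the final letter is.
"zagef" ends in -f. The one such stem in the data (dognufvef → dognufveffani) doubles the final consonant and adds -ani (as do norob, mugfob), so the same rule applies.
The other patterns: stems ending in -z repeat the first consonant+vowel as a prefix; stems ending in -g insert -in- after the first vowel; stems ending in -r or -s add the prefix fa-.
So zagef → zageffani.

zageffani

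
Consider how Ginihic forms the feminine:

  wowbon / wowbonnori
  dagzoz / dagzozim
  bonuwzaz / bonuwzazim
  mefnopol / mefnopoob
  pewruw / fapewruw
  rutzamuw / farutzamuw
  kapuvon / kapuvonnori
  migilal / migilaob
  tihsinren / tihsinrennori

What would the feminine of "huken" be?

hukennori

kapuvon and mefnopol both have last vowel 'o' yet inflect differently (kapuvonnori, mefnopoob), so the last vowel is not what conditions the rule; the final letter is.
"huken" ends in -n. The stems ending in -n (kapuvon → kapuvonnori, wowbon → wowbonnori, tihsinren → tihsinrennori) double the final consonant and add -ori.
The other patterns: stems ending in -w add the prefix fa-; stems ending in -l drop the final letter and add -ob; stems ending in -z add -im.
So huken → hukennori.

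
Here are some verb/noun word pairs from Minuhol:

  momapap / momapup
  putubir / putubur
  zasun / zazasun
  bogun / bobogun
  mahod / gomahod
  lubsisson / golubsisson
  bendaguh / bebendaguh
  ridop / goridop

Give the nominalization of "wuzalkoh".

gowuzalkoh

zasun and lubsisson both end in -n yet inflect differently (zazasun, golubsisson), so the final letter is not what conditions the rule; the last vowel is.
"wuzalkoh" has last vowel 'o'. The stems whose last vowel is 'o' (lubsisson → golubsisson, ridop → goridop, mahod → gomahod) add the prefix go-.
The other patterns: stems whose last vowel is 'u' repeat the first consonant+vowel as a prefix; stems whose last vowel is 'a' or 'i' change the last vowel to 'u'.
So wuzalkoh → gowuzalkoh.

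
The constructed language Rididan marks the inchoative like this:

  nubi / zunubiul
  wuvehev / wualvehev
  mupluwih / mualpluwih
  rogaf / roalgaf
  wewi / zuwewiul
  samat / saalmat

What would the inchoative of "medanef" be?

mealdanef

"medanef" ends in a consonant. The stems ending in a consonant (rogaf → roalgaf, wuvehev → wualvehev, samat → saalmat) insert -al- after the first vowel.
The other pattern: stems ending in a vowel add zu- … -ul around the stem.
So medanef → mealdanef.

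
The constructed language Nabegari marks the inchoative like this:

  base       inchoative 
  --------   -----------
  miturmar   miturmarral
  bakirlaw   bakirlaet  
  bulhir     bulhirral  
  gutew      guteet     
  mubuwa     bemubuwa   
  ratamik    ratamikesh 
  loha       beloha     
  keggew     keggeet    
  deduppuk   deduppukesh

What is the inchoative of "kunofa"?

"kunofa" ends in -a. The stems ending in -a (loha → beloha, mubuwa → bemubuwa) add the prefix be-.
So kunofa → bekunofa.

bekunofa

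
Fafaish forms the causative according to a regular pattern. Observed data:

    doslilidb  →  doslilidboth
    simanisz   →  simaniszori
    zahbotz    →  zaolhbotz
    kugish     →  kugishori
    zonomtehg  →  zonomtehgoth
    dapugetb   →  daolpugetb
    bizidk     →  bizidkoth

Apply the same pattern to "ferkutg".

feolrkutg

"ferkutg" has second-to-last letter 't'. The stems whose second-to-last letter is 't' (dapugetb → daolpugetb, zahbotz → zaolhbotz) insert -ol- after the first vowel.
So ferkutg → feolrkutg.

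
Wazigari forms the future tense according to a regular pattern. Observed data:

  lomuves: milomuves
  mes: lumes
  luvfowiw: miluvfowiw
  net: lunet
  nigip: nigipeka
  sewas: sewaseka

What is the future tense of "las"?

mes and sewas both end in -s yet inflect differently (lumes, sewaseka), so the final letter is not what conditions the rule; the number of vowels is.
"las" has 1 vowel. The stems with 1 vowel (mes → lumes, net → lunet) add the prefix lu-.
The other patterns: stems with 2 vowels add -eka; stems with 3 vowels add the prefix mi-.
So las → lulas.

lulas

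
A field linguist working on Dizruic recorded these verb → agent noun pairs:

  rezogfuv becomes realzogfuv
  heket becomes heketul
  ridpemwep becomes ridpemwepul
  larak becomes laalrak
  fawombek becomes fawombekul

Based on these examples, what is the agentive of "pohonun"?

poalhonun

fawombek and larak both end in -k yet inflect differently (fawombekul, laalrak), so the final letter is not what conditions the rule; the last vowel is.
"pohonun" has last vowel 'u'. The one such stem in the data (rezogfuv → realzogfuv) inserts -al- after the first vowel (as does larak), so the same rule applies.
So pohonun → poalhonun.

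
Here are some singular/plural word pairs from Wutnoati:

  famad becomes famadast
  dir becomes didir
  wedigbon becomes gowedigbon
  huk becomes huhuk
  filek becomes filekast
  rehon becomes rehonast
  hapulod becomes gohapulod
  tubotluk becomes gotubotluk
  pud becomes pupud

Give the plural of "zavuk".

zavukast

pud and famad both end in -d yet inflect differently (pupud, famadast), so the final letter is not what conditions the rule; the number of vowels is.
"zavuk" has 2 vowels. The stems with 2 vowels (famad → famadast, filek → filekast, rehon → rehonast) add -ast.
The other patterns: stems with 1 vowel repeat the first consonant+vowel as a prefix; stems with 3 vowels add the prefix go-.
So zavuk → zavukast.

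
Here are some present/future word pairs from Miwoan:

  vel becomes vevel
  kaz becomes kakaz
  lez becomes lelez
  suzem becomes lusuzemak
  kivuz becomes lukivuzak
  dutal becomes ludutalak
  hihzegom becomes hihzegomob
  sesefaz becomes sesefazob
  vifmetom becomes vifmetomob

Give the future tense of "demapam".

demapamob

"demapam" has 3 vowels. The stems with 3 vowels (hihzegom → hihzegomob, sesefaz → sesefazob, vifmetom → vifmetomob) add -ob.
The other patterns: stems with 1 vowel repeat the first consonant+vowel as a prefix; stems with 2 vowels add lu- … -ak around the stem.
So demapam → demapamob.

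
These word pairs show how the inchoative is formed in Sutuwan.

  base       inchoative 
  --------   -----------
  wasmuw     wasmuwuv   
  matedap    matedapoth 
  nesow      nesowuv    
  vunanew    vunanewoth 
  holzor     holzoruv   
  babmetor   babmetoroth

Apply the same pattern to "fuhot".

holzor and babmetor both end in -r yet inflect differently (holzoruv, babmetoroth), so the final letter is not what conditions the rule; the number of vowels is.
"fuhot" has 2 vowels. The stems with 2 vowels (wasmuw → wasmuwuv, holzor → holzoruv, nesow → nesowuv) add -uv.
So fuhot → fuhotuv.

fuhotuv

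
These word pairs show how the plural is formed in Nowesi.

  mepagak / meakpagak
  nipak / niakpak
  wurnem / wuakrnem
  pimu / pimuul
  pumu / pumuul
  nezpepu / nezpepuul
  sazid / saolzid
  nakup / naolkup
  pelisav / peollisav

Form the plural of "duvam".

duakvam

"duvam" ends in -m. The one such stem in the data (wurnem → wuakrnem) inserts -ak- after the first vowel (as do mepagak, nipak), so the same rule applies.
The other patterns: stems ending in -u add -ul; stems ending in -d, -p or -v insert -ol- after the first vowel.
So duvam → duakvam.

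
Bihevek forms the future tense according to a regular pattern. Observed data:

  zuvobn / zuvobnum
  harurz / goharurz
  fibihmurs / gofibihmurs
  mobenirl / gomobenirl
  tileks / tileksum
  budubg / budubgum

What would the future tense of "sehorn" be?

"sehorn" has second-to-last letter 'r'. The stems whose second-to-last letter is 'r' (mobenirl → gomobenirl, fibihmurs → gofibihmurs, harurz → goharurz) add the prefix go-.
The other pattern: stems whose second-to-last letter is 'b' or 'k' add -um.
So sehorn → gosehorn.

gosehorn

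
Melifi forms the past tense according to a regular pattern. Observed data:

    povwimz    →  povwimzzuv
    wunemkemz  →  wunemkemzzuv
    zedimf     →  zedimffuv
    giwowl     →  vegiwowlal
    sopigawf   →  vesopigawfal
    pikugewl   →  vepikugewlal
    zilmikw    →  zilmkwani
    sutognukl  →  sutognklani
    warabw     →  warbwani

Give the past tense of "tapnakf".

tapnkfani

zedimf and sopigawf both end in -f yet inflect differently (zedimffuv, vesopigawfal), so the final letter is not what conditions the rule; the second-to-last letter is.
"tapnakf" has second-to-last letter 'k'. The stems whose second-to-last letter is 'k' (zilmikw → zilmkwani, sutognukl → sutognklani) delete the last vowel and add -ani.
The other patterns: stems whose second-to-last letter is 'm' double the final consonant and add -uv; stems whose second-to-last letter is 'w' add ve- … -al around the stem.
So tapnakf → tapnkfani.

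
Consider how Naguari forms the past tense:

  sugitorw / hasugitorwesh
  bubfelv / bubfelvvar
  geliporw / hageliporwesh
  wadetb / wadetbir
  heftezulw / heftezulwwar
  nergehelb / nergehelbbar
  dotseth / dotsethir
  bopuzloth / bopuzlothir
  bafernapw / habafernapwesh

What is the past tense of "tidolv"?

"tidolv" has second-to-last letter 'l'. The stems whose second-to-last letter is 'l' (heftezulw → heftezulwwar, nergehelb → nergehelbbar, bubfelv → bubfelvvar) double the final consonant and add -ar.
The other patterns: stems whose second-to-last letter is 't' add -ir; stems whose second-to-last letter is 'p' or 'r' add ha- … -esh around the stem.
So tidolv → tidolvvar.

tidolvvar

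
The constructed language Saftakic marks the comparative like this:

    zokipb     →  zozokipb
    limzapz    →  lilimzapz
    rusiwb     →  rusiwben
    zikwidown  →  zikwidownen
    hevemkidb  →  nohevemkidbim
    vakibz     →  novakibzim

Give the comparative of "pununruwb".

pununruwben

"pununruwb" has second-to-last letter 'w'. The stems whose second-to-last letter is 'w' (rusiwb → rusiwben, zikwidown → zikwidownen) add -en.
The other patterns: stems whose second-to-last letter is 'p' repeat the first consonant+vowel as a prefix; stems whose second-to-last letter is 'b' or 'd' add no- … -im around the stem.
So pununruwb → pununruwben.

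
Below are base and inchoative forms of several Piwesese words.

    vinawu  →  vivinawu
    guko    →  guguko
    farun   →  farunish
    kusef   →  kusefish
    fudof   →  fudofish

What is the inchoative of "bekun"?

bekunish

guko and fudof both have last vowel 'o' yet inflect differently (guguko, fudofish), so the last vowel is not what conditions the rule; whether the stem ends in a vowel or a consonant is.
"bekun" ends in a consonant. The stems ending in a consonant (kusef → kusefish, fudof → fudofish, farun → farunish) add -ish.
The other pattern: stems ending in a vowel repeat the first consonant+vowel as a prefix.
So bekun → bekunish.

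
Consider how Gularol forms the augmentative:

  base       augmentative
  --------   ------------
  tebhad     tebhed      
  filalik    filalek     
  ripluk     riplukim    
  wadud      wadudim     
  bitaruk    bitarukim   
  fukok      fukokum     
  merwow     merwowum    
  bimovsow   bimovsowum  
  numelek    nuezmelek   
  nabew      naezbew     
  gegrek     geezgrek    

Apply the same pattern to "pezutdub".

pezutdubim

"pezutdub" has last vowel 'u'. The stems whose last vowel is 'u' (ripluk → riplukim, wadud → wadudim, bitaruk → bitarukim) add -im.
The other patterns: stems whose last vowel is 'a' or 'i' change the last vowel to 'e'; stems whose last vowel is 'o' add -um; stems whose last vowel is 'e' insert -ez- after the first vowel.
So pezutdub → pezutdubim.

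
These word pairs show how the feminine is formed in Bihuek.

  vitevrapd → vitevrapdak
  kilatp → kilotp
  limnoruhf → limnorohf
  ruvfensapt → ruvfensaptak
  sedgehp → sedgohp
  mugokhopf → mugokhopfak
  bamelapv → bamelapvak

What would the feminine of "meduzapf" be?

"meduzapf" has second-to-last letter 'p'. The stems whose second-to-last letter is 'p' (mugokhopf → mugokhopfak, ruvfensapt → ruvfensaptak, bamelapv → bamelapvak) add -ak.
The other pattern: stems whose second-to-last letter is 'h' or 't' change the last vowel to 'o'.
So meduzapf → meduzapfak.

meduzapfak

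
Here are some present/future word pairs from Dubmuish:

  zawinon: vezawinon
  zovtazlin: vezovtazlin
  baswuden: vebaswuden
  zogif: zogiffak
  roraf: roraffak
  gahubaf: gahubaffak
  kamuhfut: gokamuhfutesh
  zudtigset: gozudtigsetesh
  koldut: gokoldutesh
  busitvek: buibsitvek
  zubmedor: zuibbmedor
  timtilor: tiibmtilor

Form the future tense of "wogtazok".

zovtazlin and zogif both have last vowel 'i' yet inflect differently (vezovtazlin, zogiffak), so the last vowel is not what conditions the rule; the final letter is.
"wogtazok" ends in -k. The one such stem in the data (busitvek → buibsitvek) inserts -ib- after the first vowel (as do zubmedor, timtilor), so the same rule applies.
So wogtazok → woibgtazok.

woibgtazok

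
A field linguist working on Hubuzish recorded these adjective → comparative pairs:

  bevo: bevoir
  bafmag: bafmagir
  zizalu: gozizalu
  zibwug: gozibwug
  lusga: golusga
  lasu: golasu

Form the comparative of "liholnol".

goliholnol

"liholnol" begins with l-. The stems beginning with l- (lusga → golusga, lasu → golasu) add the prefix go-.
The other pattern: stems beginning with b- add -ir.
So liholnol → goliholnol.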